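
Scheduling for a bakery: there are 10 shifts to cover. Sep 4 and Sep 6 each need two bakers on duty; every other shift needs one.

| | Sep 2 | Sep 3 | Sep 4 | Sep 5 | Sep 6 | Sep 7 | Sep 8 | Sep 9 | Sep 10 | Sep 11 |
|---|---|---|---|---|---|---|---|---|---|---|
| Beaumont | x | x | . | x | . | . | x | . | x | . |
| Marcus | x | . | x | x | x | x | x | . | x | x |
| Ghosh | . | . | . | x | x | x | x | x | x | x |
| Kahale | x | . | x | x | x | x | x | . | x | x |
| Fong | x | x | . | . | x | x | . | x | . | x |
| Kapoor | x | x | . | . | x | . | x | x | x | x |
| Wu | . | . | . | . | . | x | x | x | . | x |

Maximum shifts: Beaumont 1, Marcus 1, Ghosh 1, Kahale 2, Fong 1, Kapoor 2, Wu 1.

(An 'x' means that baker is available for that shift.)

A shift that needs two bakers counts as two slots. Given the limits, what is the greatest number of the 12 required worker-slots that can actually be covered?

9

Total capacity across all bakers is 1+1+1+2+1+2+1 = 9, and 12 slots are needed, so at most 9 can be filled.
An assignment achieving 9: Sep 2→Kahale, Sep 3→Beaumont, Sep 4→Marcus+Kahale, Sep 5→Ghosh, Sep 6→Kapoor, Sep 7→Wu, Sep 9→Fong, Sep 10→Kapoor.
Loads: Beaumont 1/1, Marcus 1/1, Ghosh 1/1, Kahale 2/2, Fong 1/1, Kapoor 2/2, Wu 1/1.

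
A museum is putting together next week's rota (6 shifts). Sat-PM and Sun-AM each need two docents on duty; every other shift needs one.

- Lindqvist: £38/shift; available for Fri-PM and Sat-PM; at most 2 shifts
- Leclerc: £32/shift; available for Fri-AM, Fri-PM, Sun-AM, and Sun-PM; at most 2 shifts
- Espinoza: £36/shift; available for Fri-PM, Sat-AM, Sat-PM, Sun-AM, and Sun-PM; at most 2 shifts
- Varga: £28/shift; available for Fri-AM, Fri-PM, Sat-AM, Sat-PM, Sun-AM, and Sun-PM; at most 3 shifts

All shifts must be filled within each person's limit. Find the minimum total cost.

Picking the cheapest available docent for each shift independently would cost £236, but that ignores the shift limits.
An optimal schedule: Fri-AM→Varga, Fri-PM→Lindqvist, Sat-AM→Varga, Sat-PM→Varga+Espinoza, Sun-AM→Leclerc+Espinoza, Sun-PM→Leclerc.
Total: 28 + 38 + 28 + 28 + 36 + 32 + 36 + 32 = £258.

£258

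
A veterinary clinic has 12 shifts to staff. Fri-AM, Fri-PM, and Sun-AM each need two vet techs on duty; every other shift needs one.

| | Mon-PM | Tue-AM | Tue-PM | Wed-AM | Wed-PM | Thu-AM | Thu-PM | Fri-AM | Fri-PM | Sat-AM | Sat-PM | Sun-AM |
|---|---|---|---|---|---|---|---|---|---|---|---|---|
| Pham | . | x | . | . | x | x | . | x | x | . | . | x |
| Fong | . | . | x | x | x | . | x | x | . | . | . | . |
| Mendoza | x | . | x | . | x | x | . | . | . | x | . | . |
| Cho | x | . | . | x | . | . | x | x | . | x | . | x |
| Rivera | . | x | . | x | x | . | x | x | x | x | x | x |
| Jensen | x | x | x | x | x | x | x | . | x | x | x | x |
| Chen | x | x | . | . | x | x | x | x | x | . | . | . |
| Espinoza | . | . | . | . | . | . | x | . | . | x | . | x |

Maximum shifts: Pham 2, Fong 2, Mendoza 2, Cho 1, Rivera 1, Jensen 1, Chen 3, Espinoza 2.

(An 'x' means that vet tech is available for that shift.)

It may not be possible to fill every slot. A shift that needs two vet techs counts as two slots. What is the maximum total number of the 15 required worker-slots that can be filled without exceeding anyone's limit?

Total capacity across all vet techs is 2+2+2+1+1+1+3+2 = 14, and 15 slots are needed, so at most 14 can be filled.
An assignment achieving 14: Mon-PM→Mendoza, Tue-AM→Pham, Tue-PM→Fong, Wed-AM→Fong, Wed-PM→Chen, Thu-AM→Pham, Thu-PM→Espinoza, Fri-AM→Cho+Chen, Fri-PM→Jensen+Chen, Sat-AM→Mendoza, Sat-PM→Rivera, Sun-AM→Espinoza.
Loads: Pham 2/2, Fong 2/2, Mendoza 2/2, Cho 1/1, Rivera 1/1, Jensen 1/1, Chen 3/3, Espinoza 2/2.

14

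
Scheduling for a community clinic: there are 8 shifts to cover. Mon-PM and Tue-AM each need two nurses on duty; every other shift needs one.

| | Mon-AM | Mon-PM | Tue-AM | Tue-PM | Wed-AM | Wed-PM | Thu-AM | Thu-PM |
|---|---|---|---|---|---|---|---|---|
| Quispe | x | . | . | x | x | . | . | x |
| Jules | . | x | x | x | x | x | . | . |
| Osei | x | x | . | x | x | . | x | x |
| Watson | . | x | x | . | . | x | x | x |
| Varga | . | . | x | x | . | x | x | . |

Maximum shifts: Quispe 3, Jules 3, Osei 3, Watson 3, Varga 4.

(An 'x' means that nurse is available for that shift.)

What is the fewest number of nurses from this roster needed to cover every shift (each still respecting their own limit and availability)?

10 slots to fill and no one can take more than 4, so at least ⌈10/4⌉ = 3 nurses are needed.
Jules, Osei, and Varga alone can cover everything: Mon-AM→Osei, Mon-PM→Jules+Osei, Tue-AM→Jules+Varga, Tue-PM→Varga, Wed-AM→Jules, Wed-PM→Varga, Thu-AM→Varga, Thu-PM→Osei.

3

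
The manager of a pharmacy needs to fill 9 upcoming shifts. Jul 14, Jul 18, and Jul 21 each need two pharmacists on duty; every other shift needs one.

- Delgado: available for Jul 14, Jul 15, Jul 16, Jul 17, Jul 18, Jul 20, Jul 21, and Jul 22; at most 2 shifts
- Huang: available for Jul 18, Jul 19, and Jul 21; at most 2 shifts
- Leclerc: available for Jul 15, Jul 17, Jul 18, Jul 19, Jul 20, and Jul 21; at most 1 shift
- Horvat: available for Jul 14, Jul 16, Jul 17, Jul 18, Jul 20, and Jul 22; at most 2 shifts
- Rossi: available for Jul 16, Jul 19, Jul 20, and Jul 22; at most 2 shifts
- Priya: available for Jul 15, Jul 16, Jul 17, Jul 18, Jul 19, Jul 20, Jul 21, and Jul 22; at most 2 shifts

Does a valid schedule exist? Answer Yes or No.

Total capacity is 2+2+1+2+2+2 = 11 but 12 worker-slots are needed — infeasible.

No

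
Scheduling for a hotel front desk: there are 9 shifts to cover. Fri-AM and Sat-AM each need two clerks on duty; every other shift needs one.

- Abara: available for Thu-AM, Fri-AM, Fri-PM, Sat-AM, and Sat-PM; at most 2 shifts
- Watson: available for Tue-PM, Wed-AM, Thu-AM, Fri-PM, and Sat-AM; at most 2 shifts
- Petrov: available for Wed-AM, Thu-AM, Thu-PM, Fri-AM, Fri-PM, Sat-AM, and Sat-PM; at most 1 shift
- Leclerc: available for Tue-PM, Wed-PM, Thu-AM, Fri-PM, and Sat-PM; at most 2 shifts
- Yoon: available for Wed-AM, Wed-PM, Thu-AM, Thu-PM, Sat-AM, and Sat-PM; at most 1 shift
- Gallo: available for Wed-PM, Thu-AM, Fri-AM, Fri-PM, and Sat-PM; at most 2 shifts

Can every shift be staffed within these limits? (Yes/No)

No

Total capacity is 2+2+1+2+1+2 = 10 but 11 worker-slots are needed — infeasible.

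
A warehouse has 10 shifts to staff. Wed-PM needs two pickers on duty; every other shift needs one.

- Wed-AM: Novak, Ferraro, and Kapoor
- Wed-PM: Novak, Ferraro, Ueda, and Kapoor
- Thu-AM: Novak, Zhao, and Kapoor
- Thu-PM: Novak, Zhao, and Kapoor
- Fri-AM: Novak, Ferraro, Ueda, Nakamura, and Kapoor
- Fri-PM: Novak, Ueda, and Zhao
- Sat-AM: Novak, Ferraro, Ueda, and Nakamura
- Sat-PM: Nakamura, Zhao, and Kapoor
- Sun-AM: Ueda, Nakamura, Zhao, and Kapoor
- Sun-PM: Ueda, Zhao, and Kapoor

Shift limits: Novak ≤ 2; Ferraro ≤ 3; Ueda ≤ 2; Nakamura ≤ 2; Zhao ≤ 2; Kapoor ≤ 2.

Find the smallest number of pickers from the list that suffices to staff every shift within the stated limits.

5

11 slots to fill and no one can take more than 3, so at least ⌈11/3⌉ = 4 pickers are needed.
Any 4 pickers together have capacity at most 3+2+2+2 = 9 < 11 slots, so 4 can never suffice.
Novak, Ferraro, Ueda, Nakamura, and Zhao alone can cover everything: Wed-AM→Novak, Wed-PM→Ferraro+Ueda, Thu-AM→Novak, Thu-PM→Zhao, Fri-AM→Ferraro, Fri-PM→Zhao, Sat-AM→Ferraro, Sat-PM→Nakamura, Sun-AM→Nakamura, Sun-PM→Ueda.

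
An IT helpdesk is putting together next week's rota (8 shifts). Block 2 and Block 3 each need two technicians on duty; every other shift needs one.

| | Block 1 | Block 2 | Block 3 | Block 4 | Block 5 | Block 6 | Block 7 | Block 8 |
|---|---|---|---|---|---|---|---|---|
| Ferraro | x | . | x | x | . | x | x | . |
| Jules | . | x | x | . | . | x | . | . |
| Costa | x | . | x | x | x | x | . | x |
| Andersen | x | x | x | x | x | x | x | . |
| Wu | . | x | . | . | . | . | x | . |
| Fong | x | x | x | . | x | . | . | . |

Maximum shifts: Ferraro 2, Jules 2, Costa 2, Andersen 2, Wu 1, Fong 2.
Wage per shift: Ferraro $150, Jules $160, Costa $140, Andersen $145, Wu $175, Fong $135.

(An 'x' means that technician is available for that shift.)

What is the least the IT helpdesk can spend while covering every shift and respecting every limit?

$1460

Block 8 can only be covered by Costa, so that assignment is forced.
Picking the cheapest available technician for each shift independently would cost $1390, but that ignores the shift limits.
An optimal schedule: Block 1→Fong, Block 2→Andersen+Jules, Block 3→Ferraro+Jules, Block 4→Costa, Block 5→Fong, Block 6→Ferraro, Block 7→Andersen, Block 8→Costa.
Total: 135 + 145 + 160 + 150 + 160 + 140 + 135 + 150 + 145 + 140 = $1460.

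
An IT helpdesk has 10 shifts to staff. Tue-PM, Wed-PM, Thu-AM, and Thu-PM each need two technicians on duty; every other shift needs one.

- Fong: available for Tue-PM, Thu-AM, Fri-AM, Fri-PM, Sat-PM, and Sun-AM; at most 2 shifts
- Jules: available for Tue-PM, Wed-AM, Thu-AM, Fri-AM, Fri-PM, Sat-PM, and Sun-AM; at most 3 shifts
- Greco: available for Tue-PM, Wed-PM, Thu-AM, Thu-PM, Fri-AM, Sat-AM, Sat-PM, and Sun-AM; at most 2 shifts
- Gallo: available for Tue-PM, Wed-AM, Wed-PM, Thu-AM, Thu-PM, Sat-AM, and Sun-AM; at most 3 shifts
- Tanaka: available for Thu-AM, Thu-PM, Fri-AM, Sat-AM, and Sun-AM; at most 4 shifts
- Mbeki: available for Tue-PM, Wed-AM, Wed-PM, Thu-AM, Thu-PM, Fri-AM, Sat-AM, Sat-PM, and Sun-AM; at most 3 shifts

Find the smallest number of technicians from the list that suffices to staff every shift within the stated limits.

14 slots to fill and no one can take more than 4, so at least ⌈14/4⌉ = 4 technicians are needed.
Any 4 technicians together have capacity at most 4+3+3+3 = 13 < 14 slots, so 4 can never suffice.
Fong, Jules, Greco, Gallo, and Tanaka alone can cover everything: Tue-PM→Jules+Gallo, Wed-AM→Jules, Wed-PM→Greco+Gallo, Thu-AM→Jules+Tanaka, Thu-PM→Greco+Gallo, Fri-AM→Tanaka, Fri-PM→Fong, Sat-AM→Tanaka, Sat-PM→Fong, Sun-AM→Tanaka.

5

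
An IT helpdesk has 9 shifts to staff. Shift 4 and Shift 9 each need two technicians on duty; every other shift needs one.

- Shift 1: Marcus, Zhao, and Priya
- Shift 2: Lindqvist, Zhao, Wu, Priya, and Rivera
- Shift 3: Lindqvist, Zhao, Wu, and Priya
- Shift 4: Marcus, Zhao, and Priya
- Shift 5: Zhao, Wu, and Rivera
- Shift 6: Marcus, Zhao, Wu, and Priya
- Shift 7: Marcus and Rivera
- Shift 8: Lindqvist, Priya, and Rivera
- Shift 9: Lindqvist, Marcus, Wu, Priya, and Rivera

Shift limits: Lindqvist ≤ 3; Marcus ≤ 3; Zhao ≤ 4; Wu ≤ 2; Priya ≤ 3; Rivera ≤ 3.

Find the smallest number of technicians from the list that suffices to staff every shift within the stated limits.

11 slots to fill and no one can take more than 4, so at least ⌈11/4⌉ = 3 technicians are needed.
Any 3 technicians together have capacity at most 4+3+3 = 10 < 11 slots, so 3 can never suffice.
Lindqvist, Marcus, Zhao, and Wu alone can cover everything: Shift 1→Marcus, Shift 2→Lindqvist, Shift 3→Zhao, Shift 4→Marcus+Zhao, Shift 5→Zhao, Shift 6→Zhao, Shift 7→Marcus, Shift 8→Lindqvist, Shift 9→Lindqvist+Wu.

4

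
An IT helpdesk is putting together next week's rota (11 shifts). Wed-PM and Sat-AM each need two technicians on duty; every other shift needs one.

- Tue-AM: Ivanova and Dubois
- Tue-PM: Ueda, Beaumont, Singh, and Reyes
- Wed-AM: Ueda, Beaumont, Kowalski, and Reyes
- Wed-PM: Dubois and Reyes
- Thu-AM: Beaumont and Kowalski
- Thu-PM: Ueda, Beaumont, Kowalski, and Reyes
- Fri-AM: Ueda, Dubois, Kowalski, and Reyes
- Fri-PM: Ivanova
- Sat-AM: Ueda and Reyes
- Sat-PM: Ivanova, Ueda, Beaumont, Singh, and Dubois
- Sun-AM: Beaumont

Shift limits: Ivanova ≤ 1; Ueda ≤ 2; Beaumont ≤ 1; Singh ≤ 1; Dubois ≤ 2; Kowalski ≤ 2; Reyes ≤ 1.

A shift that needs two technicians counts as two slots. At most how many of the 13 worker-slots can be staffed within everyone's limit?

Total capacity across all technicians is 1+2+1+1+2+2+1 = 10, and 13 slots are needed, so at most 10 can be filled.
An assignment achieving 10: Tue-AM→Dubois, Tue-PM→Ueda, Wed-AM→Kowalski, Wed-PM→Dubois+Reyes, Thu-AM→Kowalski, Fri-PM→Ivanova, Sat-AM→Ueda, Sat-PM→Singh, Sun-AM→Beaumont.
Loads: Ivanova 1/1, Ueda 2/2, Beaumont 1/1, Singh 1/1, Dubois 2/2, Kowalski 2/2, Reyes 1/1.

10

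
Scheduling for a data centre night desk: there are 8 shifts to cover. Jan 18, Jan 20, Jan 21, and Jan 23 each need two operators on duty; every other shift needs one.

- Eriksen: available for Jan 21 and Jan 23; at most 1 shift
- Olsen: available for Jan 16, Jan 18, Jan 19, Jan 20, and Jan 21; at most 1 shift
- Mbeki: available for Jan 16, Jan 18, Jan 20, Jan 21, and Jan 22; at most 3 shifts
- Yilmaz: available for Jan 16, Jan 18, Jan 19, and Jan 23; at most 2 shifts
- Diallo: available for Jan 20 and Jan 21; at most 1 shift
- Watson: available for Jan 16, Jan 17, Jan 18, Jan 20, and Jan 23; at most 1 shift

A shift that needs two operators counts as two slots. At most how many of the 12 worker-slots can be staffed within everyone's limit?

9

Total capacity across all operators is 1+1+3+2+1+1 = 9, and 12 slots are needed, so at most 9 can be filled.
An assignment achieving 9: Jan 16→Mbeki, Jan 17→Watson, Jan 18→Mbeki+Yilmaz, Jan 19→Olsen, Jan 20→Diallo, Jan 22→Mbeki, Jan 23→Eriksen+Yilmaz.
Loads: Eriksen 1/1, Olsen 1/1, Mbeki 3/3, Yilmaz 2/2, Diallo 1/1, Watson 1/1.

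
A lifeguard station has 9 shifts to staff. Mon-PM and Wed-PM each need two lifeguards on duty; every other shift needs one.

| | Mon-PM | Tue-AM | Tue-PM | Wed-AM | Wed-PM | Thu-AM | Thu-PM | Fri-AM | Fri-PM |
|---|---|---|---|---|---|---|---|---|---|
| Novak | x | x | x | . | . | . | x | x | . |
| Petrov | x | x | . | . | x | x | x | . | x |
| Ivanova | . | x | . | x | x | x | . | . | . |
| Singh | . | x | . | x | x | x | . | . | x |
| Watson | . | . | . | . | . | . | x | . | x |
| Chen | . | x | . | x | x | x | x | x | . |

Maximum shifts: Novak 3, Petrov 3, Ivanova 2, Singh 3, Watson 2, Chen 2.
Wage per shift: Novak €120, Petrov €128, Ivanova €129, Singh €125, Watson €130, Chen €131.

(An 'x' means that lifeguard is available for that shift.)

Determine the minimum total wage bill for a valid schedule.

Mon-PM can only be covered by Novak and Petrov, so that assignment is forced.
Tue-PM can only be covered by Novak, so that assignment is forced.
Picking the cheapest available lifeguard for each shift independently would cost €1356, but that ignores the shift limits.
An optimal schedule: Mon-PM→Novak+Petrov, Tue-AM→Ivanova, Tue-PM→Novak, Wed-AM→Singh, Wed-PM→Petrov+Ivanova, Thu-AM→Singh, Thu-PM→Petrov, Fri-AM→Novak, Fri-PM→Singh.
Total: 120 + 128 + 129 + 120 + 125 + 128 + 129 + 125 + 128 + 120 + 125 = €1377.

€1377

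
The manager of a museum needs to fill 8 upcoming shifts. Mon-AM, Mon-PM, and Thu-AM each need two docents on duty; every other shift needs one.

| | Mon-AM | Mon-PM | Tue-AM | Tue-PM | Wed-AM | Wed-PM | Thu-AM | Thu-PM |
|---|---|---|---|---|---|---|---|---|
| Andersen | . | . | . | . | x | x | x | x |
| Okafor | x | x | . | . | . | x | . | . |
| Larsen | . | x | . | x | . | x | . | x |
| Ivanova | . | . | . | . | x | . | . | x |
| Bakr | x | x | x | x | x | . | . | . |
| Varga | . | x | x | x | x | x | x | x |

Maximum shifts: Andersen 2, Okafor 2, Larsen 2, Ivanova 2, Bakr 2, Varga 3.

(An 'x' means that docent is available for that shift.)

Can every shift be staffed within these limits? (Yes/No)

Yes

Mon-AM can only be covered by Okafor and Bakr, so that assignment is forced.
Thu-AM can only be covered by Andersen and Varga, so that assignment is forced.
One valid schedule: Mon-AM→Okafor+Bakr, Mon-PM→Larsen+Varga, Tue-AM→Bakr, Tue-PM→Larsen, Wed-AM→Andersen, Wed-PM→Okafor, Thu-AM→Andersen+Varga, Thu-PM→Ivanova.
Loads: Andersen 2/2, Okafor 2/2, Larsen 2/2, Ivanova 1/2, Bakr 2/2, Varga 2/3 — all within limits.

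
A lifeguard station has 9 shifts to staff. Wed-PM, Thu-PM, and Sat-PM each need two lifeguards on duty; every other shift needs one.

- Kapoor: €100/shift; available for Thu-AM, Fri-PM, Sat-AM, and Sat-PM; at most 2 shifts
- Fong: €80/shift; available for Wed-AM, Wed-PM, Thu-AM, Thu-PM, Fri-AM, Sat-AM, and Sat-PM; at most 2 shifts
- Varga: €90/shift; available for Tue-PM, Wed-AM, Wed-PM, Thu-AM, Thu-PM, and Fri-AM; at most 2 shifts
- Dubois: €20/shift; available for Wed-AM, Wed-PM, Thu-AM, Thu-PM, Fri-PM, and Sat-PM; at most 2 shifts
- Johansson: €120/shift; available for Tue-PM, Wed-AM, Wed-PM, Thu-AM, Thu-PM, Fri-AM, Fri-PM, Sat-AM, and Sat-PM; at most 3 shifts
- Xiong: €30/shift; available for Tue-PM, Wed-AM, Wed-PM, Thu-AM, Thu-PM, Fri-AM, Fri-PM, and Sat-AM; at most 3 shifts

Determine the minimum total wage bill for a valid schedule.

€790

Picking the cheapest available lifeguard for each shift independently would cost €350, but that ignores the shift limits.
An optimal schedule: Tue-PM→Xiong, Wed-AM→Dubois, Wed-PM→Fong+Varga, Thu-AM→Kapoor, Thu-PM→Varga+Johansson, Fri-AM→Xiong, Fri-PM→Dubois, Sat-AM→Xiong, Sat-PM→Fong+Kapoor.
Total: 30 + 20 + 80 + 90 + 100 + 90 + 120 + 30 + 20 + 30 + 80 + 100 = €790.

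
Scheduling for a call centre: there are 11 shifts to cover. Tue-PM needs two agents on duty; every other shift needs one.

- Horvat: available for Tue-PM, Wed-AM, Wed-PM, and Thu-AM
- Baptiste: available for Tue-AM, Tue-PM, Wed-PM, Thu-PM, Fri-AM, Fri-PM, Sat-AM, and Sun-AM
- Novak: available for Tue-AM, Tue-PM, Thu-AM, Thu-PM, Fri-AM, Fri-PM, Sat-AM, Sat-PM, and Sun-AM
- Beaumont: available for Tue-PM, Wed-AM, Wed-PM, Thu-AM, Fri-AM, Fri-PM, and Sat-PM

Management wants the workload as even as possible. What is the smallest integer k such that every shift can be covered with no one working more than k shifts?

3

With 4 agents and 12 worker-slots to fill, someone must work at least ⌈12/4⌉ = 3 shifts, so k ≥ 3.
k = 3 works: Tue-AM→Baptiste, Tue-PM→Novak+Beaumont, Wed-AM→Horvat, Wed-PM→Horvat, Thu-AM→Horvat, Thu-PM→Baptiste, Fri-AM→Beaumont, Fri-PM→Beaumont, Sat-AM→Baptiste, Sat-PM→Novak, Sun-AM→Novak.
Loads: Horvat 3, Baptiste 3, Novak 3, Beaumont 3 — all ≤ 3.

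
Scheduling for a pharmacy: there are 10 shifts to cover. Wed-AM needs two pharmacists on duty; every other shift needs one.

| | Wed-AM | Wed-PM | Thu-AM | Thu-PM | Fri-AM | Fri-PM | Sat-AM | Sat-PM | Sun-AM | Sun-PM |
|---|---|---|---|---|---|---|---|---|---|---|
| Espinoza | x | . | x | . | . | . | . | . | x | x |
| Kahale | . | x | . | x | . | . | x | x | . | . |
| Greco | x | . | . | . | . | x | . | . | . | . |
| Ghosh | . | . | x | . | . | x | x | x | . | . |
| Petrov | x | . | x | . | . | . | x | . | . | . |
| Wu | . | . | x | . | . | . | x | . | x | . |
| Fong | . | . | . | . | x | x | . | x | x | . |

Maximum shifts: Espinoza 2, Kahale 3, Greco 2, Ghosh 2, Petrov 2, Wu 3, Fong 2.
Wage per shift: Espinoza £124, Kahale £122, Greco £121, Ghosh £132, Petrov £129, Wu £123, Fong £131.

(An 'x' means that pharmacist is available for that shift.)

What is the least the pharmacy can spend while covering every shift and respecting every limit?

£1356

Wed-PM can only be covered by Kahale, so that assignment is forced.
Thu-PM can only be covered by Kahale, so that assignment is forced.
Fri-AM can only be covered by Fong, so that assignment is forced.
Picking the cheapest available pharmacist for each shift independently would cost £1355, but that ignores the shift limits.
An optimal schedule: Wed-AM→Greco+Espinoza, Wed-PM→Kahale, Thu-AM→Wu, Thu-PM→Kahale, Fri-AM→Fong, Fri-PM→Greco, Sat-AM→Wu, Sat-PM→Kahale, Sun-AM→Wu, Sun-PM→Espinoza.
Total: 121 + 124 + 122 + 123 + 122 + 131 + 121 + 123 + 122 + 123 + 124 = £1356.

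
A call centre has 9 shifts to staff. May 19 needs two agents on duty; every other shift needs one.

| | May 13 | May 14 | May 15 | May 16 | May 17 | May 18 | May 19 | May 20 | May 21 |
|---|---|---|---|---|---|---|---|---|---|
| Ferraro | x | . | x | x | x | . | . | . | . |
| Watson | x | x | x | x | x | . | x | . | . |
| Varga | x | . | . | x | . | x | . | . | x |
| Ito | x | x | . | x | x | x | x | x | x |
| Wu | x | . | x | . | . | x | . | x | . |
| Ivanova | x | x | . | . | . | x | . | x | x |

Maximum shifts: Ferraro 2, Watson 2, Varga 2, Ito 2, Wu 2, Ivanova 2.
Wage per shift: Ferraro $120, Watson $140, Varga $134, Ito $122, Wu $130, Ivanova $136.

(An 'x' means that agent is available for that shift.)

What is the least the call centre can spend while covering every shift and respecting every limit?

May 19 can only be covered by Watson and Ito, so that assignment is forced.
Picking the cheapest available agent for each shift independently would cost $1230, but that ignores the shift limits.
An optimal schedule: May 13→Ivanova, May 14→Ito, May 15→Ferraro, May 16→Varga, May 17→Ferraro, May 18→Wu, May 19→Ito+Watson, May 20→Wu, May 21→Varga.
Total: 136 + 122 + 120 + 134 + 120 + 130 + 122 + 140 + 130 + 134 = $1288.

$1288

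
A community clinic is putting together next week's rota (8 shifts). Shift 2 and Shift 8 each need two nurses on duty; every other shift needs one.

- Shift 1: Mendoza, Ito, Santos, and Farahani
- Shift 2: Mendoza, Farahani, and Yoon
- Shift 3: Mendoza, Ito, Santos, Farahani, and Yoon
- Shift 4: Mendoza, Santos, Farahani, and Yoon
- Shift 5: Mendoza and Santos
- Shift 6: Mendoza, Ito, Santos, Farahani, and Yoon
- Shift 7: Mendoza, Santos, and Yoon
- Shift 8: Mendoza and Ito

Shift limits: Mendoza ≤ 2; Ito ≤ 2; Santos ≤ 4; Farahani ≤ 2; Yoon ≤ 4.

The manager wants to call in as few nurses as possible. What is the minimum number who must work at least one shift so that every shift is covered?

4

10 slots to fill and no one can take more than 4, so at least ⌈10/4⌉ = 3 nurses are needed.
Shifts {Shift 2, Shift 5, Shift 8} need 5 slots, but among the nurses available for them (Mendoza, Ito, Santos, Farahani, and Yoon) any 3 together supply at most 4. So 3 nurses are not enough.
Mendoza, Ito, Santos, and Farahani alone can cover everything: Shift 1→Ito, Shift 2→Mendoza+Farahani, Shift 3→Santos, Shift 4→Santos, Shift 5→Santos, Shift 6→Farahani, Shift 7→Santos, Shift 8→Mendoza+Ito.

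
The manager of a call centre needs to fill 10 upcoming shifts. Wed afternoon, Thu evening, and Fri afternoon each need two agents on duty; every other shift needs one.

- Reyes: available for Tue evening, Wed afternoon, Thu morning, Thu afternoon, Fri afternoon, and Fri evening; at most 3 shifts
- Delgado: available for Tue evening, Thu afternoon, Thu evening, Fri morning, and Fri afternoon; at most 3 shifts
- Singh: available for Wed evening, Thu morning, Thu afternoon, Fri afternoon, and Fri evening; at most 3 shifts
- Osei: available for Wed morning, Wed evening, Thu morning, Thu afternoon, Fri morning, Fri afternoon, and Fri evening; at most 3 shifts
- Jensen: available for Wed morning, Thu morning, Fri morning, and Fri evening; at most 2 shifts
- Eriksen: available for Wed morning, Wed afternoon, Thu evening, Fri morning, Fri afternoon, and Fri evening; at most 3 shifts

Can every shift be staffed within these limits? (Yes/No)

Yes

Wed afternoon can only be covered by Reyes and Eriksen, so that assignment is forced.
Thu evening can only be covered by Delgado and Eriksen, so that assignment is forced.
One valid schedule: Tue evening→Reyes, Wed morning→Osei, Wed afternoon→Reyes+Eriksen, Wed evening→Singh, Thu morning→Reyes, Thu afternoon→Delgado, Thu evening→Delgado+Eriksen, Fri morning→Delgado, Fri afternoon→Singh+Osei, Fri evening→Singh.
Loads: Reyes 3/3, Delgado 3/3, Singh 3/3, Osei 2/3, Jensen 0/2, Eriksen 2/3 — all within limits.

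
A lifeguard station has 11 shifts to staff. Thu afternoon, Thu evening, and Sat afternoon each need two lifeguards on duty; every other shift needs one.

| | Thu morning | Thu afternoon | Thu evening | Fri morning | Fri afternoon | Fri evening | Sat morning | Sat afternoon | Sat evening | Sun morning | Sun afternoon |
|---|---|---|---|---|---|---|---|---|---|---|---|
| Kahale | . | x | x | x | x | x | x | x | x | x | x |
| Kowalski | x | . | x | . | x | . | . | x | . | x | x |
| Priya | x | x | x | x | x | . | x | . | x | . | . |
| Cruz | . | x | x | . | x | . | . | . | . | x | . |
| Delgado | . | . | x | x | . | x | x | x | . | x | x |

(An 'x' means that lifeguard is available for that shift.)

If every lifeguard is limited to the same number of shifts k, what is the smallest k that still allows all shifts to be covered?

3

With 5 lifeguards and 14 worker-slots to fill, someone must work at least ⌈14/5⌉ = 3 shifts, so k ≥ 3.
k = 3 works: Thu morning→Kowalski, Thu afternoon→Kahale+Priya, Thu evening→Cruz+Delgado, Fri morning→Priya, Fri afternoon→Cruz, Fri evening→Kahale, Sat morning→Priya, Sat afternoon→Kowalski+Delgado, Sat evening→Kahale, Sun morning→Cruz, Sun afternoon→Kowalski.
Loads: Kahale 3, Kowalski 3, Priya 3, Cruz 3, Delgado 2 — all ≤ 3.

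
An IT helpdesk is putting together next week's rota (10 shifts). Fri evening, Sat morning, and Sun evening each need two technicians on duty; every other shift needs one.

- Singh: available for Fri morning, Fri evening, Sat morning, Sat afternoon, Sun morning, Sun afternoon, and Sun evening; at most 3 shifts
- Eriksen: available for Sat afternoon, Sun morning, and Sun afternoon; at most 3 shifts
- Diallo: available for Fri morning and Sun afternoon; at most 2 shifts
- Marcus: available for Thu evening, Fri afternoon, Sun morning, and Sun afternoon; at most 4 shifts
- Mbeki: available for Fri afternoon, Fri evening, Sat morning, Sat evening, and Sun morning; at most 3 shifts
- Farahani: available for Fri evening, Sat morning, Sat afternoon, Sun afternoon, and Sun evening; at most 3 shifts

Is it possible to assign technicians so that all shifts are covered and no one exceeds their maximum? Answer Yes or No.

Thu evening can only be covered by Marcus, so that assignment is forced.
Sat evening can only be covered by Mbeki, so that assignment is forced.
Sun evening can only be covered by Singh and Farahani, so that assignment is forced.
One valid schedule: Thu evening→Marcus, Fri morning→Singh, Fri afternoon→Marcus, Fri evening→Singh+Mbeki, Sat morning→Mbeki+Farahani, Sat afternoon→Eriksen, Sat evening→Mbeki, Sun morning→Eriksen, Sun afternoon→Eriksen, Sun evening→Singh+Farahani.
Loads: Singh 3/3, Eriksen 3/3, Diallo 0/2, Marcus 2/4, Mbeki 3/3, Farahani 2/3 — all within limits.

Yes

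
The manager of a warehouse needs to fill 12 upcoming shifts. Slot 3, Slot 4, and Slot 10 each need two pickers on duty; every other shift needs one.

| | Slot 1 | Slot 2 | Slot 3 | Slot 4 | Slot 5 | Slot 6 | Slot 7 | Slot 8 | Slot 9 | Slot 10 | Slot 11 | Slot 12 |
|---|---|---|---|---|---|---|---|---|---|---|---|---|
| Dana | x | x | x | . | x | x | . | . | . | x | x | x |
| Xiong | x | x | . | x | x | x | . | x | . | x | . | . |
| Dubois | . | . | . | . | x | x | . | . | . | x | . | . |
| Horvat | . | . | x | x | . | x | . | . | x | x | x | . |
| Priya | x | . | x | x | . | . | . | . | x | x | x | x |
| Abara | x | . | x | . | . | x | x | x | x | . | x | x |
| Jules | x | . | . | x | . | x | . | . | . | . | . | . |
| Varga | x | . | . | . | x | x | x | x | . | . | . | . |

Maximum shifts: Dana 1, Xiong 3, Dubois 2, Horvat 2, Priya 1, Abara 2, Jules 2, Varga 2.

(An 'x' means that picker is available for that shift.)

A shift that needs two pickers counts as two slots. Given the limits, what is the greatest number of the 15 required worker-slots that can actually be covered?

Total capacity across all pickers is 1+3+2+2+1+2+2+2 = 15, and 15 slots are needed, so at most 15 can be filled.
An assignment achieving 15: Slot 1→Jules, Slot 2→Dana, Slot 3→Horvat+Abara, Slot 4→Xiong+Jules, Slot 5→Dubois, Slot 6→Varga, Slot 7→Varga, Slot 8→Xiong, Slot 9→Horvat, Slot 10→Xiong+Dubois, Slot 11→Abara, Slot 12→Priya.
Loads: Dana 1/1, Xiong 3/3, Dubois 2/2, Horvat 2/2, Priya 1/1, Abara 2/2, Jules 2/2, Varga 2/2.

15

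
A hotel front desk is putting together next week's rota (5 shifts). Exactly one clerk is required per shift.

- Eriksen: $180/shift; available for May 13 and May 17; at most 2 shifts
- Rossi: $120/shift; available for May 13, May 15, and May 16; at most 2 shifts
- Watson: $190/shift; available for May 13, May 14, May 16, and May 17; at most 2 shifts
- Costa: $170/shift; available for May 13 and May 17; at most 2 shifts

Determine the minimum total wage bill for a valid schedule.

May 14 can only be covered by Watson, so that assignment is forced.
May 15 can only be covered by Rossi, so that assignment is forced.
Picking the cheapest available clerk for each shift independently would cost $720, but that ignores the shift limits.
An optimal schedule: May 13→Costa, May 14→Watson, May 15→Rossi, May 16→Rossi, May 17→Costa.
Total: 170 + 190 + 120 + 120 + 170 = $770.

$770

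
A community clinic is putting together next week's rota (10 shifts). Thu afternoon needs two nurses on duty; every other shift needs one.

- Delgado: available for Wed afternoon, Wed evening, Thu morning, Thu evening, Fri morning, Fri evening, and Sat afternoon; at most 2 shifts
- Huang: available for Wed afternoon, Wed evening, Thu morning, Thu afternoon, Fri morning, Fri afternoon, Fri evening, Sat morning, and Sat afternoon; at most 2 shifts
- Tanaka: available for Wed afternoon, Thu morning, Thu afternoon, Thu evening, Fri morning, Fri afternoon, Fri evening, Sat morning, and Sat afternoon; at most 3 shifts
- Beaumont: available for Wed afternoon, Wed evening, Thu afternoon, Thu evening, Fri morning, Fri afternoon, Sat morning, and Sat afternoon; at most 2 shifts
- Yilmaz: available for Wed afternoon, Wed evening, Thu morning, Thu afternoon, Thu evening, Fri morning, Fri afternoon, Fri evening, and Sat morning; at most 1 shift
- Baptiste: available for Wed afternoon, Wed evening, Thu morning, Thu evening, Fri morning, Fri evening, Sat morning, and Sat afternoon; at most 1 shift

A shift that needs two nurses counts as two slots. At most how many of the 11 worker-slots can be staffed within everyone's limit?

Total capacity across all nurses is 2+2+3+2+1+1 = 11, and 11 slots are needed, so at most 11 can be filled.
An assignment achieving 11: Wed afternoon→Yilmaz, Wed evening→Delgado, Thu morning→Delgado, Thu afternoon→Huang+Tanaka, Thu evening→Tanaka, Fri morning→Baptiste, Fri afternoon→Huang, Fri evening→Tanaka, Sat morning→Beaumont, Sat afternoon→Beaumont.
Loads: Delgado 2/2, Huang 2/2, Tanaka 3/3, Beaumont 2/2, Yilmaz 1/1, Baptiste 1/1.

11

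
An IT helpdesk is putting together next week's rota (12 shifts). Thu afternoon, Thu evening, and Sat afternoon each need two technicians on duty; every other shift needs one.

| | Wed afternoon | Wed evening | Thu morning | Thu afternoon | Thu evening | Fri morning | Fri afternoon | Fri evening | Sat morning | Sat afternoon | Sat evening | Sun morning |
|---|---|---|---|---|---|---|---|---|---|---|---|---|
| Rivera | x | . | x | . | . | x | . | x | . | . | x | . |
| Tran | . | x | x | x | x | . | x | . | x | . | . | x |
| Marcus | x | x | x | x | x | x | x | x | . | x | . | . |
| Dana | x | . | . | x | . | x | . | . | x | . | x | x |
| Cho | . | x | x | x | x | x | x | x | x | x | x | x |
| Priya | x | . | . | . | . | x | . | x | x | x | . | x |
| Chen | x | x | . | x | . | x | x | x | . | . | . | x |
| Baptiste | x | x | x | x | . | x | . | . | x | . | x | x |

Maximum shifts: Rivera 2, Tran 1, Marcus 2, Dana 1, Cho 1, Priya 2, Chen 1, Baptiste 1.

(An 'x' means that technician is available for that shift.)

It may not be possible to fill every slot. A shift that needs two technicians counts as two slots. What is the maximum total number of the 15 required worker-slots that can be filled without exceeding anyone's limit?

Total capacity across all technicians is 2+1+2+1+1+2+1+1 = 11, and 15 slots are needed, so at most 11 can be filled.
An assignment achieving 11: Wed afternoon→Priya, Wed evening→Baptiste, Thu morning→Rivera, Thu evening→Tran+Marcus, Fri afternoon→Chen, Fri evening→Priya, Sat morning→Dana, Sat afternoon→Marcus+Cho, Sat evening→Rivera.
Loads: Rivera 2/2, Tran 1/1, Marcus 2/2, Dana 1/1, Cho 1/1, Priya 2/2, Chen 1/1, Baptiste 1/1.

11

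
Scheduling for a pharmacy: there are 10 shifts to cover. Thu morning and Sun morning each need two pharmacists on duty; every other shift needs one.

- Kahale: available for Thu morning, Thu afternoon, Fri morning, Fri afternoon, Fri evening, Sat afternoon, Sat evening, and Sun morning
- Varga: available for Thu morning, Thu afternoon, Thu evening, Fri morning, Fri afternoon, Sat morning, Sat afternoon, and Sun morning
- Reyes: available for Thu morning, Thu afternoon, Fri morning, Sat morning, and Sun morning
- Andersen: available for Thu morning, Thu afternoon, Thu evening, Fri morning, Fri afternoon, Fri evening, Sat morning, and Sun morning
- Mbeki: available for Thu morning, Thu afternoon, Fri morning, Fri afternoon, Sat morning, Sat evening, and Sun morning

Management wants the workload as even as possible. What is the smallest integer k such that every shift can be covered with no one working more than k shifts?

3

With 5 pharmacists and 12 worker-slots to fill, someone must work at least ⌈12/5⌉ = 3 shifts, so k ≥ 3.
k = 3 works: Thu morning→Reyes+Andersen, Thu afternoon→Reyes, Thu evening→Varga, Fri morning→Reyes, Fri afternoon→Varga, Fri evening→Kahale, Sat morning→Varga, Sat afternoon→Kahale, Sat evening→Kahale, Sun morning→Andersen+Mbeki.
Loads: Kahale 3, Varga 3, Reyes 3, Andersen 2, Mbeki 1 — all ≤ 3.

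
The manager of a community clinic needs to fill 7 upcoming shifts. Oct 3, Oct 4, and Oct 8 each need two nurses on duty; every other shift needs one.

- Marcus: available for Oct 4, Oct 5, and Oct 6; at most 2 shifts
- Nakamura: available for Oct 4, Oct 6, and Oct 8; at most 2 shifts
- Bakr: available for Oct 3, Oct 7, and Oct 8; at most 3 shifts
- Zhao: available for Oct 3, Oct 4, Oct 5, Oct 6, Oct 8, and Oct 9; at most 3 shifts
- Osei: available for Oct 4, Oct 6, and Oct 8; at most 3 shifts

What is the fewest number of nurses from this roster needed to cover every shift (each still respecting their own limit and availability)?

4

10 slots to fill and no one can take more than 3, so at least ⌈10/3⌉ = 4 nurses are needed.
Marcus, Nakamura, Bakr, and Zhao alone can cover everything: Oct 3→Bakr+Zhao, Oct 4→Marcus+Nakamura, Oct 5→Marcus, Oct 6→Nakamura, Oct 7→Bakr, Oct 8→Bakr+Zhao, Oct 9→Zhao.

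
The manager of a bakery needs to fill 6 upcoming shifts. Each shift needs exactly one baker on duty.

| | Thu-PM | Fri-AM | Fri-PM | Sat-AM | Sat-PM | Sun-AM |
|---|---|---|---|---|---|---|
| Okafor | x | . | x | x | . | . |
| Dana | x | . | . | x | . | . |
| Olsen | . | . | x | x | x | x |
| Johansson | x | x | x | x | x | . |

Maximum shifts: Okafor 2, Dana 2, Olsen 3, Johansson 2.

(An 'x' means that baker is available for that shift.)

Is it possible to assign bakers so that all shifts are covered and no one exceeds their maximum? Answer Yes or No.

Yes

Fri-AM can only be covered by Johansson, so that assignment is forced.
Sun-AM can only be covered by Olsen, so that assignment is forced.
One valid schedule: Thu-PM→Okafor, Fri-AM→Johansson, Fri-PM→Okafor, Sat-AM→Dana, Sat-PM→Olsen, Sun-AM→Olsen.
Loads: Okafor 2/2, Dana 1/2, Olsen 2/3, Johansson 1/2 — all within limits.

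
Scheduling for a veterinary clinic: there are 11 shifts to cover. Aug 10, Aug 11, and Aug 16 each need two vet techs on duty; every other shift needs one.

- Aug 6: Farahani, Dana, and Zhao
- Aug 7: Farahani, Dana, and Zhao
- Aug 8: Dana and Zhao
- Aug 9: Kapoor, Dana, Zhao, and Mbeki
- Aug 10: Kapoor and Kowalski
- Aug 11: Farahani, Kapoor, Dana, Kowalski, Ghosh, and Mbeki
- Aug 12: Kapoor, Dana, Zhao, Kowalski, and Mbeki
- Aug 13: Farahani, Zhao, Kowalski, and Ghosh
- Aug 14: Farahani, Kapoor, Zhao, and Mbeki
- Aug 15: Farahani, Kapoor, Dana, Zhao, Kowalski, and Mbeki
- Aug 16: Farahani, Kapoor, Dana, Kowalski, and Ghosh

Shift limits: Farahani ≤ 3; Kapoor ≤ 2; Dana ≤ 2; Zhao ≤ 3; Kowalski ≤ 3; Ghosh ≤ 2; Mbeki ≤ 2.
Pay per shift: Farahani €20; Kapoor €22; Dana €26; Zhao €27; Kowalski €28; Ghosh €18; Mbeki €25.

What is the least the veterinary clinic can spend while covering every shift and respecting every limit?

€324

Aug 10 can only be covered by Kapoor and Kowalski, so that assignment is forced.
Picking the cheapest available vet tech for each shift independently would cost €294, but that ignores the shift limits.
An optimal schedule: Aug 6→Farahani, Aug 7→Farahani, Aug 8→Dana, Aug 9→Kapoor, Aug 10→Kapoor+Kowalski, Aug 11→Mbeki+Dana, Aug 12→Zhao, Aug 13→Ghosh, Aug 14→Mbeki, Aug 15→Zhao, Aug 16→Ghosh+Farahani.
Total: 20 + 20 + 26 + 22 + 22 + 28 + 25 + 26 + 27 + 18 + 25 + 27 + 18 + 20 = €324.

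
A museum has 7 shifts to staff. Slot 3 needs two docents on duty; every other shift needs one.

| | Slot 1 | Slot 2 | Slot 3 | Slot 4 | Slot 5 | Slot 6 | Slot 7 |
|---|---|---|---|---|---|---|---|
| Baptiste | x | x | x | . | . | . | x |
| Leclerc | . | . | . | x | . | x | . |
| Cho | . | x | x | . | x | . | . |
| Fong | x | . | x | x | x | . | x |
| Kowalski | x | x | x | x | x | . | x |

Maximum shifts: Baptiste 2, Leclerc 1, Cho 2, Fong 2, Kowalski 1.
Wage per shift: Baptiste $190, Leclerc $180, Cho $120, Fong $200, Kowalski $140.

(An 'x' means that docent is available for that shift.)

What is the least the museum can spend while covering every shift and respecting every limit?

Slot 6 can only be covered by Leclerc, so that assignment is forced.
Picking the cheapest available docent for each shift independently would cost $1100, but that ignores the shift limits.
An optimal schedule: Slot 1→Baptiste, Slot 2→Baptiste, Slot 3→Cho+Kowalski, Slot 4→Fong, Slot 5→Cho, Slot 6→Leclerc, Slot 7→Fong.
Total: 190 + 190 + 120 + 140 + 200 + 120 + 180 + 200 = $1340.

$1340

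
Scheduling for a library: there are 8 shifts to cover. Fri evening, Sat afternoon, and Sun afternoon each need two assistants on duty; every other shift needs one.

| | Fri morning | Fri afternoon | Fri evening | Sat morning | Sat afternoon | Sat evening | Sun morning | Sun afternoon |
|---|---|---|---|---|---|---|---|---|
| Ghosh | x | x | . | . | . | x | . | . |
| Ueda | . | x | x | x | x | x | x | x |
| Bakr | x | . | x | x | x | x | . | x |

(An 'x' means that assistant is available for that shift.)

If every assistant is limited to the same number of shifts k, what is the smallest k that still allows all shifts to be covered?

4

With 3 assistants and 11 worker-slots to fill, someone must work at least ⌈11/3⌉ = 4 shifts, so k ≥ 4.
k = 4 works: Fri morning→Ghosh, Fri afternoon→Ghosh, Fri evening→Ueda+Bakr, Sat morning→Bakr, Sat afternoon→Ueda+Bakr, Sat evening→Ghosh, Sun morning→Ueda, Sun afternoon→Ueda+Bakr.
Loads: Ghosh 3, Ueda 4, Bakr 4 — all ≤ 4.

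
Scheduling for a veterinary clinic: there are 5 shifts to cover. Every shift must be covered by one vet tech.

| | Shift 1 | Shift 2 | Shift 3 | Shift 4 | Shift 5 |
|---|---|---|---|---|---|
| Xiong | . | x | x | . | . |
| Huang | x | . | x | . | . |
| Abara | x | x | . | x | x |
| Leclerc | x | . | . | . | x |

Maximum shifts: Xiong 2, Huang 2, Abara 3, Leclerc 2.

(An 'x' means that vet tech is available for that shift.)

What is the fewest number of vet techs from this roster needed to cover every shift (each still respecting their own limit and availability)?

2

5 slots to fill and no one can take more than 3, so at least ⌈5/3⌉ = 2 vet techs are needed.
Xiong and Abara alone can cover everything: Shift 1→Abara, Shift 2→Xiong, Shift 3→Xiong, Shift 4→Abara, Shift 5→Abara.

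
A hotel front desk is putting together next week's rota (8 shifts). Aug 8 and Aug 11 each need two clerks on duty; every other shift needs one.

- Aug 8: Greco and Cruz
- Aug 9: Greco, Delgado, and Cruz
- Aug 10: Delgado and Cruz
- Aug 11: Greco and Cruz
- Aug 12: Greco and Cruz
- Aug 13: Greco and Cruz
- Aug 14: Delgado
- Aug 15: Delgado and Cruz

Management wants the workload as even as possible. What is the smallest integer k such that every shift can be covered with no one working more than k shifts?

4

With 3 clerks and 10 worker-slots to fill, someone must work at least ⌈10/3⌉ = 4 shifts, so k ≥ 4.
k = 4 works: Aug 8→Greco+Cruz, Aug 9→Delgado, Aug 10→Delgado, Aug 11→Greco+Cruz, Aug 12→Greco, Aug 13→Greco, Aug 14→Delgado, Aug 15→Delgado.
Loads: Greco 4, Delgado 4, Cruz 2 — all ≤ 4.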